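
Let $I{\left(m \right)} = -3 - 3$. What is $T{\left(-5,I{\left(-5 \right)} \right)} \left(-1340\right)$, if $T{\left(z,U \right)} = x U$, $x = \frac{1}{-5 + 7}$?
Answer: $4020$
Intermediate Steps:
$I{\left(m \right)} = -6$
$x = \frac{1}{2} \approx 0.5$
$T{\left(z,U \right)} = \frac{U}{2}$
$T{\left(-5,I{\left(-5 \right)} \right)} \left(-1340\right) = \frac{1}{2} \left(-6\right) \left(-1340\right) = \left(-3\right) \left(-1340\right) = 4020$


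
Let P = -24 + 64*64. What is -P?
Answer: -4072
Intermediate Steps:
P = 4072 (P = -24 + 4096 = 4072)
-P = -1*4072 = -4072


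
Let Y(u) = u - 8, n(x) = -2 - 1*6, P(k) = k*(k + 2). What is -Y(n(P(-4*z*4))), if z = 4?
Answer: 16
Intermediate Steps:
P(k) = k*(2 + k)
n(x) = -8 (n(x) = -2 - 6 = -8)
Y(u) = -8 + u
-Y(n(P(-4*z*4))) = -(-8 - 8) = -1*(-16) = 16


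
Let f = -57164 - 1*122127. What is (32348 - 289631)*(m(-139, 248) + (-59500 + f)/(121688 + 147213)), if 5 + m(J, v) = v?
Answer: -16750191539016/268901 ≈ -6.2291e+7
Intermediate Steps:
f = -179291 (f = -57164 - 122127 = -179291)
m(J, v) = -5 + v
(32348 - 289631)*(m(-139, 248) + (-59500 + f)/(121688 + 147213)) = (32348 - 289631)*((-5 + 248) + (-59500 - 179291)/(121688 + 147213)) = -257283*(243 - 238791/268901) = -257283*65104152/268901 = -16750191539016/268901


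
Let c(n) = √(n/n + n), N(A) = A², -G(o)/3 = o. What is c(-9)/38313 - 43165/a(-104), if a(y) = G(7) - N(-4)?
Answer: 43165/37 + 2*I*√2/38313 ≈ 1166.6 + 7.3824e-5*I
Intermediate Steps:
G(o) = -3*o
c(n) = √(1 + n)
a(y) = -37 (a(y) = -3*7 - 1*(-4)² = -21 - 1*16 = -21 - 16 = -37)
c(-9)/38313 - 43165/a(-104) = √(1 - 9)/38313 - 43165/(-37) = √(-8)*(1/38313) - 43165*(-1/37) = (2*I*√2)*(1/38313) + 43165/37 = 2*I*√2/38313 + 43165/37 = 43165/37 + 2*I*√2/38313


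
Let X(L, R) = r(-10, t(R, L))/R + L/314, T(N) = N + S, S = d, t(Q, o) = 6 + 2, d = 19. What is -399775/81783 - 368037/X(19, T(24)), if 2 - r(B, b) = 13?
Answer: 45155326526863/23962419 ≈ 1.8844e+6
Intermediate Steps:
t(Q, o) = 8
S = 19
r(B, b) = -11 (r(B, b) = 2 - 1*13 = 2 - 13 = -11)
T(N) = 19 + N (T(N) = N + 19 = 19 + N)
X(L, R) = -11/R + L/314
-399775/81783 - 368037/X(19, T(24)) = -399775/81783 - 368037/(-11/(19 + 24) + (1/314)*19) = -399775*1/81783 - 368037/(-11/43 + 19/314) = -399775/81783 - 368037/(-11*1/43 + 19/314) = -399775/81783 - 368037/(-11/43 + 19/314) = -399775/81783 - 368037/(-2637/13502) = -399775/81783 - 368037*(-13502/2637) = -399775/81783 + 552137286/293 = 45155326526863/23962419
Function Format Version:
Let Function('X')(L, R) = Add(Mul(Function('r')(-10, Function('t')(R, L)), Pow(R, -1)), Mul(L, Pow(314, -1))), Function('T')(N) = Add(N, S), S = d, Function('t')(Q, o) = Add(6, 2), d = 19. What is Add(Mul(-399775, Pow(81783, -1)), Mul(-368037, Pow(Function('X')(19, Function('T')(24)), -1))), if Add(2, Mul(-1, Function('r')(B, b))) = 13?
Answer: Rational(45155326526863, 23962419) ≈ 1.8844e+6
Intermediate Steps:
Function('t')(Q, o) = 8
S = 19
Function('r')(B, b) = -11 (Function('r')(B, b) = Add(2, Mul(-1, 13)) = Add(2, -13) = -11)
Function('T')(N) = Add(19, N) (Function('T')(N) = Add(N, 19) = Add(19, N))
Function('X')(L, R) = Add(Mul(-11, Pow(R, -1)), Mul(Rational(1, 314), L)) (Function('X')(L, R) = Add(Mul(-11, Pow(R, -1)), Mul(L, Pow(314, -1))) = Add(Mul(-11, Pow(R, -1)), Mul(L, Rational(1, 314))) = Add(Mul(-11, Pow(R, -1)), Mul(Rational(1, 314), L)))
Add(Mul(-399775, Pow(81783, -1)), Mul(-368037, Pow(Function('X')(19, Function('T')(24)), -1))) = Add(Mul(-399775, Pow(81783, -1)), Mul(-368037, Pow(Add(Mul(-11, Pow(Add(19, 24), -1)), Mul(Rational(1, 314), 19)), -1))) = Add(Mul(-399775, Rational(1, 81783)), Mul(-368037, Pow(Add(Mul(-11, Pow(43, -1)), Rational(19, 314)), -1))) = Add(Rational(-399775, 81783), Mul(-368037, Pow(Add(Mul(-11, Rational(1, 43)), Rational(19, 314)), -1))) = Add(Rational(-399775, 81783), Mul(-368037, Pow(Add(Rational(-11, 43), Rational(19, 314)), -1))) = Add(Rational(-399775, 81783), Mul(-368037, Pow(Rational(-2637, 13502), -1))) = Add(Rational(-399775, 81783), Mul(-368037, Rational(-13502, 2637))) = Add(Rational(-399775, 81783), Rational(552137286, 293)) = Rational(45155326526863, 23962419)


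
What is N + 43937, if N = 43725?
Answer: 87662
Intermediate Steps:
N + 43937 = 43725 + 43937 = 87662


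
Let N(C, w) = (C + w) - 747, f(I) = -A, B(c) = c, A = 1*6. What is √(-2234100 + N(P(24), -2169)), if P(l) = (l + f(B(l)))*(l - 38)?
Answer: 2*I*√559317 ≈ 1495.8*I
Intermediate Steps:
A = 6
f(I) = -6 (f(I) = -1*6 = -6)
P(l) = (-38 + l)*(-6 + l) (P(l) = (l - 6)*(l - 38) = (-6 + l)*(-38 + l) = (-38 + l)*(-6 + l))
N(C, w) = -747 + C + w
√(-2234100 + N(P(24), -2169)) = √(-2234100 + (-747 + (228 + 24² - 44*24) - 2169)) = √(-2234100 + (-747 + (228 + 576 - 1056) - 2169)) = √(-2234100 + (-747 - 252 - 2169)) = √(-2234100 - 3168) = √(-2237268) = 2*I*√559317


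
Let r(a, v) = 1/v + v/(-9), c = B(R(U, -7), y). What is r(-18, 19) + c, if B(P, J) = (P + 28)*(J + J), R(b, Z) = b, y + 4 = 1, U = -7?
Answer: -21898/171 ≈ -128.06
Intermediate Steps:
y = -3 (y = -4 + 1 = -3)
B(P, J) = 2*J*(28 + P) (B(P, J) = (28 + P)*(2*J) = 2*J*(28 + P))
c = -126 (c = 2*(-3)*(28 - 7) = 2*(-3)*21 = -126)
r(a, v) = 1/v - v/9 (r(a, v) = 1/v + v*(-⅑) = 1/v - v/9)
r(-18, 19) + c = (1/19 - ⅑*19) - 126 = (1/19 - 19/9) - 126 = -352/171 - 126 = -21898/171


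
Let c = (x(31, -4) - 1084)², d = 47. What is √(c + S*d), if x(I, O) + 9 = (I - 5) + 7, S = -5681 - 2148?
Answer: √755637 ≈ 869.27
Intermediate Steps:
S = -7829
x(I, O) = -7 + I (x(I, O) = -9 + ((I - 5) + 7) = -9 + ((-5 + I) + 7) = -9 + (2 + I) = -7 + I)
c = 1123600 (c = ((-7 + 31) - 1084)² = (24 - 1084)² = (-1060)² = 1123600)
√(c + S*d) = √(1123600 - 7829*47) = √(1123600 - 367963) = √755637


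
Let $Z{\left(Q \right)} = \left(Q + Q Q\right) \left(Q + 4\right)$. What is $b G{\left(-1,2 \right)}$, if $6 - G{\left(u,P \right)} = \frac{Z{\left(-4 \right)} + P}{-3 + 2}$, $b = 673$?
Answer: $5384$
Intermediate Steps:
$Z{\left(Q \right)} = \left(4 + Q\right) \left(Q + Q^{2}\right)$ ($Z{\left(Q \right)} = \left(Q + Q^{2}\right) \left(4 + Q\right) = \left(4 + Q\right) \left(Q + Q^{2}\right)$)
$G{\left(u,P \right)} = 6 + P$ ($G{\left(u,P \right)} = 6 - \frac{- 4 \left(4 + \left(-4\right)^{2} + 5 \left(-4\right)\right) + P}{-3 + 2} = 6 - \frac{- 4 \left(4 + 16 - 20\right) + P}{-1} = 6 - \left(\left(-4\right) 0 + P\right) \left(-1\right) = 6 - \left(0 + P\right) \left(-1\right) = 6 - P \left(-1\right) = 6 - - P = 6 + P$)
$b G{\left(-1,2 \right)} = 673 \left(6 + 2\right) = 673 \cdot 8 = 5384$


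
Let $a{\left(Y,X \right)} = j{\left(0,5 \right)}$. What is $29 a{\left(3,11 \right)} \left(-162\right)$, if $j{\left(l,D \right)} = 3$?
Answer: $-14094$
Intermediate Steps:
$a{\left(Y,X \right)} = 3$
$29 a{\left(3,11 \right)} \left(-162\right) = 29 \cdot 3 \left(-162\right) = 87 \left(-162\right) = -14094$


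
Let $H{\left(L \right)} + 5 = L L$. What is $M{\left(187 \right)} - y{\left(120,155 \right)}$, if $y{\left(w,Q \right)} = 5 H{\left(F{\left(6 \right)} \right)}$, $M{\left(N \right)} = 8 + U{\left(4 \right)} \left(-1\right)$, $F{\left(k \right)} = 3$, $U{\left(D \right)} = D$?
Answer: $-16$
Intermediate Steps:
$H{\left(L \right)} = -5 + L^{2}$ ($H{\left(L \right)} = -5 + L L = -5 + L^{2}$)
$M{\left(N \right)} = 4$ ($M{\left(N \right)} = 8 + 4 \left(-1\right) = 8 - 4 = 4$)
$y{\left(w,Q \right)} = 20$ ($y{\left(w,Q \right)} = 5 \left(-5 + 3^{2}\right) = 5 \left(-5 + 9\right) = 5 \cdot 4 = 20$)
$M{\left(187 \right)} - y{\left(120,155 \right)} = 4 - 20 = -16$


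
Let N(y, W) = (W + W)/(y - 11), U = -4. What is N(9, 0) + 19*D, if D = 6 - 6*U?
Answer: 570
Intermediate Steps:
D = 30 (D = 6 - 6*(-4) = 6 + 24 = 30)
N(y, W) = 2*W/(-11 + y) (N(y, W) = (2*W)/(-11 + y) = 2*W/(-11 + y))
N(9, 0) + 19*D = 2*0/(-11 + 9) + 19*30 = 2*0/(-2) + 570 = 2*0*(-½) + 570 = 0 + 570 = 570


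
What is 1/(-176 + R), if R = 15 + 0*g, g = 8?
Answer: -1/161 ≈ -0.0062112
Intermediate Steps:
R = 15 (R = 15 + 0*8 = 15 + 0 = 15)
1/(-176 + R) = 1/(-176 + 15) = 1/(-161) = -1/161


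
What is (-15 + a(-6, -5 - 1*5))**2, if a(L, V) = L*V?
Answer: 2025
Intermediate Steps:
(-15 + a(-6, -5 - 1*5))**2 = (-15 - 6*(-5 - 1*5))**2 = (-15 - 6*(-5 - 5))**2 = (-15 - 6*(-10))**2 = (-15 + 60)**2 = 45**2 = 2025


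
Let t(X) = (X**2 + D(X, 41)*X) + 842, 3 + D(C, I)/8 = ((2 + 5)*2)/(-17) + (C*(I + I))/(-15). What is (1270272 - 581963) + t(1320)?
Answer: -1254766353/17 ≈ -7.3810e+7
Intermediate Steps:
D(C, I) = -520/17 - 16*C*I/15 (D(C, I) = -24 + 8*(((2 + 5)*2)/(-17) + (C*(I + I))/(-15)) = -24 + 8*((7*2)*(-1/17) + (C*(2*I))*(-1/15)) = -24 + 8*(14*(-1/17) + (2*C*I)*(-1/15)) = -24 + 8*(-14/17 - 2*C*I/15) = -24 + (-112/17 - 16*C*I/15) = -520/17 - 16*C*I/15)
t(X) = 842 + X**2 + X*(-520/17 - 656*X/15) (t(X) = (X**2 + (-520/17 - 16/15*X*41)*X) + 842 = (X**2 + (-520/17 - 656*X/15)*X) + 842 = (X**2 + X*(-520/17 - 656*X/15)) + 842 = 842 + X**2 + X*(-520/17 - 656*X/15))
(1270272 - 581963) + t(1320) = (1270272 - 581963) + (842 - 641/15*1320**2 - 520/17*1320) = 688309 + (842 - 641/15*1742400 - 686400/17) = 688309 + (842 - 74458560 - 686400/17) = 688309 - 1266467606/17 = -1254766353/17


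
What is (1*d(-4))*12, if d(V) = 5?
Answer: 60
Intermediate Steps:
(1*d(-4))*12 = (1*5)*12 = 5*12 = 60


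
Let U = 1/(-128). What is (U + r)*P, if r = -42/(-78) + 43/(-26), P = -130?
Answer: 9345/64 ≈ 146.02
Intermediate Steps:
r = -29/26 (r = -42*(-1/78) + 43*(-1/26) = 7/13 - 43/26 = -29/26 ≈ -1.1154)
U = -1/128 ≈ -0.0078125
(U + r)*P = (-1/128 - 29/26)*(-130) = -1869/1664*(-130) = 9345/64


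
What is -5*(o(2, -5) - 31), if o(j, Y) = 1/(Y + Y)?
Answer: 311/2 ≈ 155.50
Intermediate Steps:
o(j, Y) = 1/(2*Y)
-5*(o(2, -5) - 31) = -5*((½)/(-5) - 31) = -5*((½)*(-⅕) - 31) = -5*(-⅒ - 31) = -5*(-311/10) = 311/2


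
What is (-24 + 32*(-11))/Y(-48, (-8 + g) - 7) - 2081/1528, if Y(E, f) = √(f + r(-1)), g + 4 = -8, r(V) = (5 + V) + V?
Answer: -2081/1528 + 94*I*√6/3 ≈ -1.3619 + 76.751*I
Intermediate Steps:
r(V) = 5 + 2*V
g = -12 (g = -4 - 8 = -12)
Y(E, f) = √(3 + f) (Y(E, f) = √(f + (5 + 2*(-1))) = √(f + (5 - 2)) = √(f + 3) = √(3 + f))
(-24 + 32*(-11))/Y(-48, (-8 + g) - 7) - 2081/1528 = (-24 + 32*(-11))/(√(3 + ((-8 - 12) - 7))) - 2081/1528 = (-24 - 352)/(√(3 + (-20 - 7))) - 2081*1/1528 = -376/√(3 - 27) - 2081/1528 = -376*(-I*√6/12) - 2081/1528 = -(-94)*I*√6/3 - 2081/1528 = 94*I*√6/3 - 2081/1528 = -2081/1528 + 94*I*√6/3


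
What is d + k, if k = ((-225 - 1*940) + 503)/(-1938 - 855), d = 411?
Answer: 1148585/2793 ≈ 411.24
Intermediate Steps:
k = 662/2793 (k = ((-225 - 940) + 503)/(-2793) = (-1165 + 503)*(-1/2793) = -662*(-1/2793) = 662/2793 ≈ 0.23702)
d + k = 411 + 662/2793 = 1148585/2793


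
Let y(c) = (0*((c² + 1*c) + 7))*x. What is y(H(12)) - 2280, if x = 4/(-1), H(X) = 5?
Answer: -2280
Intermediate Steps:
x = -4 (x = 4*(-1) = -4)
y(c) = 0 (y(c) = (0*((c² + 1*c) + 7))*(-4) = (0*((c² + c) + 7))*(-4) = (0*((c + c²) + 7))*(-4) = (0*(7 + c + c²))*(-4) = 0*(-4) = 0)
y(H(12)) - 2280 = 0 - 2280 = -2280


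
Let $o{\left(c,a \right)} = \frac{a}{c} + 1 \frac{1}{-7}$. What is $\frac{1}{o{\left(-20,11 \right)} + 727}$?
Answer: $\frac{140}{101683} \approx 0.0013768$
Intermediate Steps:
$o{\left(c,a \right)} = - \frac{1}{7} + \frac{a}{c}$ ($o{\left(c,a \right)} = \frac{a}{c} + 1 \left(- \frac{1}{7}\right) = \frac{a}{c} - \frac{1}{7} = - \frac{1}{7} + \frac{a}{c}$)
$\frac{1}{o{\left(-20,11 \right)} + 727} = \frac{1}{\frac{11 - - \frac{20}{7}}{-20} + 727} = \frac{1}{- \frac{11 + \frac{20}{7}}{20} + 727} = \frac{1}{\left(- \frac{1}{20}\right) \frac{97}{7} + 727} = \frac{1}{- \frac{97}{140} + 727} = \frac{1}{\frac{101683}{140}} = \frac{140}{101683}$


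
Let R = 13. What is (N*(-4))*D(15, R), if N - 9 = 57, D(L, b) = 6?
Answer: -1584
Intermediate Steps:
N = 66 (N = 9 + 57 = 66)
(N*(-4))*D(15, R) = (66*(-4))*6 = -264*6 = -1584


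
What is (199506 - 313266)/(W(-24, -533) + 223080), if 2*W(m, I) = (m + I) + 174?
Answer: -227520/445777 ≈ -0.51039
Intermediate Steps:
W(m, I) = 87 + I/2 + m/2 (W(m, I) = ((m + I) + 174)/2 = ((I + m) + 174)/2 = (174 + I + m)/2 = 87 + I/2 + m/2)
(199506 - 313266)/(W(-24, -533) + 223080) = (199506 - 313266)/((87 + (1/2)*(-533) + (1/2)*(-24)) + 223080) = -113760/((87 - 533/2 - 12) + 223080) = -113760/(-383/2 + 223080) = -113760/445777/2 = -113760*2/445777 = -227520/445777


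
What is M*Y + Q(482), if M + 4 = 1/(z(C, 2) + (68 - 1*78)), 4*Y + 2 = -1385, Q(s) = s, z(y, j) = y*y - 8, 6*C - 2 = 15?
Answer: 683454/359 ≈ 1903.8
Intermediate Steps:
C = 17/6 (C = ⅓ + (⅙)*15 = ⅓ + 5/2 = 17/6 ≈ 2.8333)
z(y, j) = -8 + y² (z(y, j) = y² - 8 = -8 + y²)
Y = -1387/4 (Y = -½ + (¼)*(-1385) = -½ - 1385/4 = -1387/4 ≈ -346.75)
M = -1472/359 (M = -4 + 1/((-8 + (17/6)²) + (68 - 1*78)) = -4 + 1/((-8 + 289/36) + (68 - 78)) = -4 + 1/(1/36 - 10) = -4 + 1/(-359/36) = -4 - 36/359 = -1472/359 ≈ -4.1003)
M*Y + Q(482) = -1472/359*(-1387/4) + 482 = 510416/359 + 482 = 683454/359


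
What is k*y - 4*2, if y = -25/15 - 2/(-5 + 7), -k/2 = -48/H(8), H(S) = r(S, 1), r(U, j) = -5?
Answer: 216/5 ≈ 43.200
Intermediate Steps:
H(S) = -5
k = -96/5 (k = -(-96)/(-5) = -(-96)*(-1)/5 = -2*48/5 = -96/5 ≈ -19.200)
y = -8/3 (y = -25*1/15 - 2/2 = -5/3 - 2*½ = -5/3 - 1 = -8/3 ≈ -2.6667)
k*y - 4*2 = -96/5*(-8/3) - 4*2 = 256/5 - 8 = 216/5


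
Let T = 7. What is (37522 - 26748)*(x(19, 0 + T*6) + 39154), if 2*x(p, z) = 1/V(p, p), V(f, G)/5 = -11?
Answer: 23201480393/55 ≈ 4.2184e+8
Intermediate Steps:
V(f, G) = -55 (V(f, G) = 5*(-11) = -55)
x(p, z) = -1/110 (x(p, z) = (1/2)/(-55) = (1/2)*(-1/55) = -1/110)
(37522 - 26748)*(x(19, 0 + T*6) + 39154) = (37522 - 26748)*(-1/110 + 39154) = 10774*(4306939/110) = 23201480393/55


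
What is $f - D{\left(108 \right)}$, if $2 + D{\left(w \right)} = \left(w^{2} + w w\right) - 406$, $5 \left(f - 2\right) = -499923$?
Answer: $- \frac{614513}{5} \approx -1.229 \cdot 10^{5}$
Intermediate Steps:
$f = - \frac{499913}{5}$ ($f = 2 + \frac{1}{5} \left(-499923\right) = 2 - \frac{499923}{5} = - \frac{499913}{5} \approx -99983.0$)
$D{\left(w \right)} = -408 + 2 w^{2}$ ($D{\left(w \right)} = -2 - \left(406 - w^{2} - w w\right) = -2 + \left(\left(w^{2} + w^{2}\right) - 406\right) = -2 + \left(2 w^{2} - 406\right) = -2 + \left(-406 + 2 w^{2}\right) = -408 + 2 w^{2}$)
$f - D{\left(108 \right)} = - \frac{499913}{5} - \left(-408 + 2 \cdot 108^{2}\right) = - \frac{499913}{5} - \left(-408 + 2 \cdot 11664\right) = - \frac{499913}{5} - \left(-408 + 23328\right) = - \frac{499913}{5} - 22920 = - \frac{614513}{5}$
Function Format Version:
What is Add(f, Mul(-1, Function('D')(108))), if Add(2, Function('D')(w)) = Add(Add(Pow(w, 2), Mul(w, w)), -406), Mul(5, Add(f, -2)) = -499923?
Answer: Rational(-614513, 5) ≈ -1.2290e+5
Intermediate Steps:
f = Rational(-499913, 5) (f = Add(2, Mul(Rational(1, 5), -499923)) = Add(2, Rational(-499923, 5)) = Rational(-499913, 5) ≈ -99983.)
Function('D')(w) = Add(-408, Mul(2, Pow(w, 2))) (Function('D')(w) = Add(-2, Add(Add(Pow(w, 2), Mul(w, w)), -406)) = Add(-2, Add(Add(Pow(w, 2), Pow(w, 2)), -406)) = Add(-2, Add(Mul(2, Pow(w, 2)), -406)) = Add(-2, Add(-406, Mul(2, Pow(w, 2)))) = Add(-408, Mul(2, Pow(w, 2))))
Add(f, Mul(-1, Function('D')(108))) = Add(Rational(-499913, 5), Mul(-1, Add(-408, Mul(2, Pow(108, 2))))) = Add(Rational(-499913, 5), Mul(-1, Add(-408, Mul(2, 11664)))) = Add(Rational(-499913, 5), Mul(-1, Add(-408, 23328))) = Add(Rational(-499913, 5), Mul(-1, 22920)) = Add(Rational(-499913, 5), -22920) = Rational(-614513, 5)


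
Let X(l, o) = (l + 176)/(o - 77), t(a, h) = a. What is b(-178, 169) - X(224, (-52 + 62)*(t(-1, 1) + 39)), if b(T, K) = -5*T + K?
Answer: 320477/303 ≈ 1057.7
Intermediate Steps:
b(T, K) = K - 5*T
X(l, o) = (176 + l)/(-77 + o)
b(-178, 169) - X(224, (-52 + 62)*(t(-1, 1) + 39)) = (169 - 5*(-178)) - (176 + 224)/(-77 + (-52 + 62)*(-1 + 39)) = (169 + 890) - 400/(-77 + 10*38) = 1059 - 400/(-77 + 380) = 1059 - 400/303 = 320477/303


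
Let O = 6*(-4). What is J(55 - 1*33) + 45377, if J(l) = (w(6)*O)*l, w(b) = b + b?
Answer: 39041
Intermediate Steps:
O = -24
w(b) = 2*b
J(l) = -288*l (J(l) = ((2*6)*(-24))*l = (12*(-24))*l = -288*l)
J(55 - 1*33) + 45377 = -288*(55 - 1*33) + 45377 = -288*(55 - 33) + 45377 = -288*22 + 45377 = -6336 + 45377 = 39041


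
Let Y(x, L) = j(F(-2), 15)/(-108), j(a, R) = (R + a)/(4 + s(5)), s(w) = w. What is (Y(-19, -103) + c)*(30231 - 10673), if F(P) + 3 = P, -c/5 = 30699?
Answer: -729499464925/243 ≈ -3.0021e+9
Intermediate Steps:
c = -153495 (c = -5*30699 = -153495)
F(P) = -3 + P
j(a, R) = R/9 + a/9 (j(a, R) = (R + a)/(4 + 5) = (R + a)/9 = (R + a)*(1/9) = R/9 + a/9)
Y(x, L) = -5/486 (Y(x, L) = ((1/9)*15 + (-3 - 2)/9)/(-108) = (5/3 + (1/9)*(-5))*(-1/108) = (5/3 - 5/9)*(-1/108) = (10/9)*(-1/108) = -5/486)
(Y(-19, -103) + c)*(30231 - 10673) = (-5/486 - 153495)*(30231 - 10673) = -74598575/486*19558 = -729499464925/243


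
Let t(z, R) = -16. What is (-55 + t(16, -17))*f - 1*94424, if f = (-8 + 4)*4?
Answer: -93288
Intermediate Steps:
f = -16 (f = -4*4 = -16)
(-55 + t(16, -17))*f - 1*94424 = (-55 - 16)*(-16) - 1*94424 = -71*(-16) - 94424 = 1136 - 94424 = -93288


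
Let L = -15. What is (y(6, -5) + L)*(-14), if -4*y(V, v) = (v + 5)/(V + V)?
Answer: 210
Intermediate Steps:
y(V, v) = -(5 + v)/(8*V) (y(V, v) = -(v + 5)/(4*(V + V)) = -(5 + v)/(4*(2*V)) = -(5 + v)*1/(2*V)/4 = -(5 + v)/(8*V))
(y(6, -5) + L)*(-14) = ((⅛)*(-5 - 1*(-5))/6 - 15)*(-14) = ((⅛)*(⅙)*(-5 + 5) - 15)*(-14) = ((⅛)*(⅙)*0 - 15)*(-14) = (0 - 15)*(-14) = -15*(-14) = 210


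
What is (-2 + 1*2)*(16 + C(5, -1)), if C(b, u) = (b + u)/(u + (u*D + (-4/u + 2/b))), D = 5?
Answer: 0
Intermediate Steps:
C(b, u) = (b + u)/(-4/u + 2/b + 6*u) (C(b, u) = (b + u)/(u + (u*5 + (-4/u + 2/b))) = (b + u)/(u + (5*u + (-4/u + 2/b))) = (b + u)/(u + (-4/u + 2/b + 5*u)) = (b + u)/(-4/u + 2/b + 6*u))
(-2 + 1*2)*(16 + C(5, -1)) = (-2 + 1*2)*(16 + (½)*5*(-1)*(5 - 1)/(-1 - 2*5 + 3*5*(-1)²)) = (-2 + 2)*(16 + (½)*5*(-1)*4/(-1 - 10 + 3*5*1)) = 0*(16 + (½)*5*(-1)*4/(-1 - 10 + 15)) = 0*(16 + (½)*5*(-1)*4/4) = 0*(16 + (½)*5*(-1)*(¼)*4) = 0*(16 - 5/2) = 0*(27/2) = 0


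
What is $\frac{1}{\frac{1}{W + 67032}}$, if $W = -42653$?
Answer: $24379$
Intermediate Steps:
$\frac{1}{\frac{1}{W + 67032}} = \frac{1}{\frac{1}{-42653 + 67032}} = \frac{1}{\frac{1}{24379}} = 24379$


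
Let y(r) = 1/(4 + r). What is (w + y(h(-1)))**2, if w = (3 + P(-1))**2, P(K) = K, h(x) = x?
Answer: 169/9 ≈ 18.778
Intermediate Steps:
w = 4 (w = (3 - 1)**2 = 2**2 = 4)
(w + y(h(-1)))**2 = (4 + 1/(4 - 1))**2 = (4 + 1/3)**2 = (13/3)**2 = 169/9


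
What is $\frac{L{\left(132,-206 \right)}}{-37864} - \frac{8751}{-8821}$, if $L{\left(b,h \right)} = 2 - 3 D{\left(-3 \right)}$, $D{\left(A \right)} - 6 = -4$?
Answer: $\frac{82845787}{83499586} \approx 0.99217$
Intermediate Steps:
$D{\left(A \right)} = 2$ ($D{\left(A \right)} = 6 - 4 = 2$)
$L{\left(b,h \right)} = -4$ ($L{\left(b,h \right)} = 2 - 6 = -4$)
$\frac{L{\left(132,-206 \right)}}{-37864} - \frac{8751}{-8821} = - \frac{4}{-37864} - \frac{8751}{-8821} = \left(-4\right) \left(- \frac{1}{37864}\right) - - \frac{8751}{8821} = \frac{1}{9466} + \frac{8751}{8821} = \frac{82845787}{83499586}$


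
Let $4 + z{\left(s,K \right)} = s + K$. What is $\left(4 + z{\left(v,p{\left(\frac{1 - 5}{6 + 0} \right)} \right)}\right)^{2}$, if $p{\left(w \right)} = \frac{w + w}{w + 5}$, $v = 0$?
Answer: $\frac{16}{169} \approx 0.094675$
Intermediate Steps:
$p{\left(w \right)} = \frac{2 w}{5 + w}$
$z{\left(s,K \right)} = -4 + K + s$ ($z{\left(s,K \right)} = -4 + \left(s + K\right) = -4 + \left(K + s\right) = -4 + K + s$)
$\left(4 + z{\left(v,p{\left(\frac{1 - 5}{6 + 0} \right)} \right)}\right)^{2} = \left(4 + \left(-4 + \frac{2 \frac{1 - 5}{6 + 0}}{5 + \frac{1 - 5}{6 + 0}} + 0\right)\right)^{2} = \left(4 + \left(-4 + \frac{2 \left(- \frac{4}{6}\right)}{5 - \frac{4}{6}} + 0\right)\right)^{2} = \left(4 + \left(-4 + \frac{2 \left(\left(-4\right) \frac{1}{6}\right)}{5 - \frac{2}{3}} + 0\right)\right)^{2} = \left(4 + \left(-4 + 2 \left(- \frac{2}{3}\right) \frac{1}{5 - \frac{2}{3}} + 0\right)\right)^{2} = \left(4 + \left(-4 + 2 \left(- \frac{2}{3}\right) \frac{1}{\frac{13}{3}} + 0\right)\right)^{2} = \left(4 + \left(-4 + 2 \left(- \frac{2}{3}\right) \frac{3}{13} + 0\right)\right)^{2} = \left(4 - \frac{56}{13}\right)^{2} = \left(- \frac{4}{13}\right)^{2} = \frac{16}{169}$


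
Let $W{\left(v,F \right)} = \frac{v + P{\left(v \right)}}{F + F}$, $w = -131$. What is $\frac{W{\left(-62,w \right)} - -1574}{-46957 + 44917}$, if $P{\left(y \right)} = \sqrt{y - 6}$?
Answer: $- \frac{41245}{53448} + \frac{i \sqrt{17}}{267240} \approx -0.77168 + 1.5428 \cdot 10^{-5} i$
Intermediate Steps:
$P{\left(y \right)} = \sqrt{-6 + y}$
$W{\left(v,F \right)} = \frac{v + \sqrt{-6 + v}}{2 F}$ ($W{\left(v,F \right)} = \frac{v + \sqrt{-6 + v}}{F + F} = \frac{v + \sqrt{-6 + v}}{2 F}$)
$\frac{W{\left(-62,w \right)} - -1574}{-46957 + 44917} = \frac{\frac{-62 + \sqrt{-6 - 62}}{2 \left(-131\right)} - -1574}{-46957 + 44917} = \frac{\frac{1}{2} \left(- \frac{1}{131}\right) \left(-62 + \sqrt{-68}\right) + 1574}{-2040} = \left(\frac{1}{2} \left(- \frac{1}{131}\right) \left(-62 + 2 i \sqrt{17}\right) + 1574\right) \left(- \frac{1}{2040}\right) = \left(\left(\frac{31}{131} - \frac{i \sqrt{17}}{131}\right) + 1574\right) \left(- \frac{1}{2040}\right) = \left(\frac{206225}{131} - \frac{i \sqrt{17}}{131}\right) \left(- \frac{1}{2040}\right) = - \frac{41245}{53448} + \frac{i \sqrt{17}}{267240}$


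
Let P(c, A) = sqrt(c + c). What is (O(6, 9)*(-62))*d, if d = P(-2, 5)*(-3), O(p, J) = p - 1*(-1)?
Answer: 2604*I ≈ 2604.0*I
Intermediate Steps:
O(p, J) = 1 + p (O(p, J) = p + 1 = 1 + p)
P(c, A) = sqrt(2)*sqrt(c) (P(c, A) = sqrt(2*c) = sqrt(2)*sqrt(c))
d = -6*I (d = (sqrt(2)*sqrt(-2))*(-3) = (sqrt(2)*(I*sqrt(2)))*(-3) = (2*I)*(-3) = -6*I ≈ -6.0*I)
(O(6, 9)*(-62))*d = ((1 + 6)*(-62))*(-6*I) = (7*(-62))*(-6*I) = -(-2604)*I = 2604*I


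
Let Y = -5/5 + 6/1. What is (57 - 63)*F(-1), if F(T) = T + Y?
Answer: -24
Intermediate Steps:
Y = 5 (Y = -5*⅕ + 6*1 = -1 + 6 = 5)
F(T) = 5 + T (F(T) = T + 5 = 5 + T)
(57 - 63)*F(-1) = (57 - 63)*(5 - 1) = -6*4 = -24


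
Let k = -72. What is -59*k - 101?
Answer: 4147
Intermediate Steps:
-59*k - 101 = -59*(-72) - 101 = 4248 - 101 = 4147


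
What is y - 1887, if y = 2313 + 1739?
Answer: 2165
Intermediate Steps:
y = 4052
y - 1887 = 4052 - 1887 = 2165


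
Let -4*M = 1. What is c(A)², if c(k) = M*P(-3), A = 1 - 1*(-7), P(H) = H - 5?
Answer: 4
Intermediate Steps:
P(H) = -5 + H
M = -¼ (M = -¼*1 = -¼ ≈ -0.25000)
A = 8 (A = 1 + 7 = 8)
c(k) = 2 (c(k) = -(-5 - 3)/4 = -¼*(-8) = 2)
c(A)² = 2² = 4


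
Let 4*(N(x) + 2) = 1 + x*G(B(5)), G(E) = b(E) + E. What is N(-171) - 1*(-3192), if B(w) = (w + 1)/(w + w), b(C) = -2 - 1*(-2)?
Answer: 15823/5 ≈ 3164.6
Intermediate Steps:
b(C) = 0 (b(C) = -2 + 2 = 0)
B(w) = (1 + w)/(2*w) (B(w) = (1 + w)/((2*w)) = (1 + w)*(1/(2*w)) = (1 + w)/(2*w))
G(E) = E (G(E) = 0 + E = E)
N(x) = -7/4 + 3*x/20 (N(x) = -2 + (1 + x*((½)*(1 + 5)/5))/4 = -2 + (1 + x*((½)*(⅕)*6))/4 = -2 + (1 + x*(⅗))/4 = -2 + (1 + 3*x/5)/4 = -2 + (¼ + 3*x/20) = -7/4 + 3*x/20)
N(-171) - 1*(-3192) = (-7/4 + (3/20)*(-171)) - 1*(-3192) = (-7/4 - 513/20) + 3192 = -137/5 + 3192 = 15823/5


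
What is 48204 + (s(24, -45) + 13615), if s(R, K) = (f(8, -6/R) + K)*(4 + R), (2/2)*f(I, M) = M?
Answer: 60552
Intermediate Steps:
f(I, M) = M
s(R, K) = (4 + R)*(K - 6/R) (s(R, K) = (-6/R + K)*(4 + R) = (K - 6/R)*(4 + R) = (4 + R)*(K - 6/R))
48204 + (s(24, -45) + 13615) = 48204 + ((-6 - 24/24 + 4*(-45) - 45*24) + 13615) = 48204 + ((-6 - 24*1/24 - 180 - 1080) + 13615) = 48204 + ((-6 - 1 - 180 - 1080) + 13615) = 48204 + (-1267 + 13615) = 48204 + 12348 = 60552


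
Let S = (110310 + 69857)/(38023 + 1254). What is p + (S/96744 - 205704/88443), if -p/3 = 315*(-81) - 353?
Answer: 93474403368751435/1204541065896 ≈ 77602.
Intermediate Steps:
S = 180167/39277 ≈ 4.5871
p = 77604 (p = -3*(315*(-81) - 353) = -3*(-25515 - 353) = -3*(-25868) = 77604)
p + (S/96744 - 205704/88443) = 77604 + ((180167/39277)/96744 - 205704/88443) = 77604 + ((180167/39277)*(1/96744) - 205704*1/88443) = 77604 + (180167/3799814088 - 22856/9827) = 77604 - 2801509041749/1204541065896 = 93474403368751435/1204541065896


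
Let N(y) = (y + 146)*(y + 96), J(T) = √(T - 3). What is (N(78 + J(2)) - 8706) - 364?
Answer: 29905 + 398*I ≈ 29905.0 + 398.0*I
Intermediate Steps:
J(T) = √(-3 + T)
N(y) = (96 + y)*(146 + y) (N(y) = (146 + y)*(96 + y) = (96 + y)*(146 + y))
(N(78 + J(2)) - 8706) - 364 = ((14016 + (78 + √(-3 + 2))² + 242*(78 + √(-3 + 2))) - 8706) - 364 = ((14016 + (78 + √(-1))² + 242*(78 + √(-1))) - 8706) - 364 = ((14016 + (78 + I)² + 242*(78 + I)) - 8706) - 364 = ((14016 + (78 + I)² + (18876 + 242*I)) - 8706) - 364 = ((32892 + (78 + I)² + 242*I) - 8706) - 364 = (24186 + (78 + I)² + 242*I) - 364 = 23822 + (78 + I)² + 242*I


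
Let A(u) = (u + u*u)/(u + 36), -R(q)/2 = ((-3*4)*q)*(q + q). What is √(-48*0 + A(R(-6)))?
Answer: 4*√5187/7 ≈ 41.155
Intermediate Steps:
R(q) = 48*q² (R(q) = -2*(-3*4)*q*(q + q) = -2*(-12*q)*2*q = -(-48)*q² = 48*q²)
A(u) = (u + u²)/(36 + u)
√(-48*0 + A(R(-6))) = √(-48*0 + (48*(-6)²)*(1 + 48*(-6)²)/(36 + 48*(-6)²)) = √(0 + (48*36)*(1 + 48*36)/(36 + 48*36)) = √(0 + 1728*(1 + 1728)/(36 + 1728)) = √(0 + 1728*1729/1764) = √(0 + 1728*(1/1764)*1729) = √(0 + 11856/7) = √(11856/7) = 4*√5187/7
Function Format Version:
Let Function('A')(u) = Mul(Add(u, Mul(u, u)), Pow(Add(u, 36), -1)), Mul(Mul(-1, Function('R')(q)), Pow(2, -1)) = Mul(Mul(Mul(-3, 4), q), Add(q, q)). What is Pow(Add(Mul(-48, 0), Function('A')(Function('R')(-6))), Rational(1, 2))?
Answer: Mul(Rational(4, 7), Pow(5187, Rational(1, 2))) ≈ 41.155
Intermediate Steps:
Function('R')(q) = Mul(48, Pow(q, 2)) (Function('R')(q) = Mul(-2, Mul(Mul(Mul(-3, 4), q), Add(q, q))) = Mul(-2, Mul(Mul(-12, q), Mul(2, q))) = Mul(-2, Mul(-24, Pow(q, 2))) = Mul(48, Pow(q, 2)))
Function('A')(u) = Mul(Pow(Add(36, u), -1), Add(u, Pow(u, 2))) (Function('A')(u) = Mul(Add(u, Pow(u, 2)), Pow(Add(36, u), -1)) = Mul(Pow(Add(36, u), -1), Add(u, Pow(u, 2))))
Pow(Add(Mul(-48, 0), Function('A')(Function('R')(-6))), Rational(1, 2)) = Pow(Add(Mul(-48, 0), Mul(Mul(48, Pow(-6, 2)), Pow(Add(36, Mul(48, Pow(-6, 2))), -1), Add(1, Mul(48, Pow(-6, 2))))), Rational(1, 2)) = Pow(Add(0, Mul(Mul(48, 36), Pow(Add(36, Mul(48, 36)), -1), Add(1, Mul(48, 36)))), Rational(1, 2)) = Pow(Add(0, Mul(1728, Pow(Add(36, 1728), -1), Add(1, 1728))), Rational(1, 2)) = Pow(Add(0, Mul(1728, Pow(1764, -1), 1729)), Rational(1, 2)) = Pow(Add(0, Mul(1728, Rational(1, 1764), 1729)), Rational(1, 2)) = Pow(Add(0, Rational(11856, 7)), Rational(1, 2)) = Pow(Rational(11856, 7), Rational(1, 2)) = Mul(Rational(4, 7), Pow(5187, Rational(1, 2)))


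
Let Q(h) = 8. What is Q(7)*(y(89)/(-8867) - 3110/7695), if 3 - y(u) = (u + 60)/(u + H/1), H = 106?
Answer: -2869731824/887010345 ≈ -3.2353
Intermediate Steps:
y(u) = 3 - (60 + u)/(106 + u) (y(u) = 3 - (u + 60)/(u + 106/1) = 3 - (60 + u)/(u + 106*1) = 3 - (60 + u)/(u + 106) = 3 - (60 + u)/(106 + u))
Q(7)*(y(89)/(-8867) - 3110/7695) = 8*((2*(129 + 89)/(106 + 89))/(-8867) - 3110/7695) = 8*((2*218/195)*(-1/8867) - 3110*1/7695) = 8*((2*(1/195)*218)*(-1/8867) - 622/1539) = 8*((436/195)*(-1/8867) - 622/1539) = 8*(-436/1729065 - 622/1539) = 8*(-358716478/887010345) = -2869731824/887010345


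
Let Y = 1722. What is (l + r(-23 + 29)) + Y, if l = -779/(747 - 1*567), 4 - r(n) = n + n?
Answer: 307741/180 ≈ 1709.7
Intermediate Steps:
r(n) = 4 - 2*n (r(n) = 4 - (n + n) = 4 - 2*n)
l = -779/180 (l = -779/(747 - 567) = -779/180 ≈ -4.3278)
(l + r(-23 + 29)) + Y = (-779/180 + (4 - 2*(-23 + 29))) + 1722 = (-779/180 + (4 - 2*6)) + 1722 = (-779/180 + (4 - 12)) + 1722 = (-779/180 - 8) + 1722 = -2219/180 + 1722 = 307741/180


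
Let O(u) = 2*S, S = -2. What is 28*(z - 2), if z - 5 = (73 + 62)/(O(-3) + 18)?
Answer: 354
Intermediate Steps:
O(u) = -4 (O(u) = 2*(-2) = -4)
z = 205/14 (z = 5 + (73 + 62)/(-4 + 18) = 5 + 135/14 = 205/14 ≈ 14.643)
28*(z - 2) = 28*(205/14 - 2) = 28*(177/14) = 354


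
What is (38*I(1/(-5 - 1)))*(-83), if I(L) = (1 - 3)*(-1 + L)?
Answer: -22078/3 ≈ -7359.3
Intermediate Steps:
I(L) = 2 - 2*L (I(L) = -2*(-1 + L) = 2 - 2*L)
(38*I(1/(-5 - 1)))*(-83) = (38*(2 - 2/(-5 - 1)))*(-83) = (38*(2 - 2/(-6)))*(-83) = (38*(2 - 2*(-⅙)))*(-83) = (38*(2 + ⅓))*(-83) = (38*(7/3))*(-83) = (266/3)*(-83) = -22078/3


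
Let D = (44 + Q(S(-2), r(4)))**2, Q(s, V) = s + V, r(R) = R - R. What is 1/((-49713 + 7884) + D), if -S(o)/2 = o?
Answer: -1/39525 ≈ -2.5300e-5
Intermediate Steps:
S(o) = -2*o
r(R) = 0
Q(s, V) = V + s
D = 2304 (D = (44 + (0 - 2*(-2)))**2 = (44 + (0 + 4))**2 = (44 + 4)**2 = 48**2 = 2304)
1/((-49713 + 7884) + D) = 1/((-49713 + 7884) + 2304) = 1/(-41829 + 2304) = 1/(-39525) = -1/39525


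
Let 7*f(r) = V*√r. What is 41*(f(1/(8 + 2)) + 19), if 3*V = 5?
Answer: 779 + 41*√10/42 ≈ 782.09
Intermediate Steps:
V = 5/3 (V = (⅓)*5 = 5/3 ≈ 1.6667)
f(r) = 5*√r/21 (f(r) = (5*√r/3)/7 = 5*√r/21)
41*(f(1/(8 + 2)) + 19) = 41*(5*√(1/(8 + 2))/21 + 19) = 41*(5*√(1/10)/21 + 19) = 41*(5*√(⅒)/21 + 19) = 41*(5*(√10/10)/21 + 19) = 41*(√10/42 + 19) = 41*(19 + √10/42) = 779 + 41*√10/42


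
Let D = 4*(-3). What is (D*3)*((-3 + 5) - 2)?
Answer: 0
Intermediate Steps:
D = -12
(D*3)*((-3 + 5) - 2) = (-12*3)*((-3 + 5) - 2) = -36*(2 - 2) = -36*0 = 0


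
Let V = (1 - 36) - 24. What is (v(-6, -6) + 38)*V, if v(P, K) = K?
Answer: -1888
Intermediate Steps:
V = -59 (V = -35 - 24 = -59)
(v(-6, -6) + 38)*V = (-6 + 38)*(-59) = 32*(-59) = -1888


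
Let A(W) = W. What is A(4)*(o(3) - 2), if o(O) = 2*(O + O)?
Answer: 40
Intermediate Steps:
o(O) = 4*O (o(O) = 2*(2*O) = 4*O)
A(4)*(o(3) - 2) = 4*(4*3 - 2) = 4*(12 - 2) = 4*10 = 40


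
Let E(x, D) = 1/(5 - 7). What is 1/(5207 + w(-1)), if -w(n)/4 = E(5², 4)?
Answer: 1/5209 ≈ 0.00019198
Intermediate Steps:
E(x, D) = -½ (E(x, D) = 1/(-2) = -½)
w(n) = 2 (w(n) = -4*(-½) = 2)
1/(5207 + w(-1)) = 1/(5207 + 2) = 1/5209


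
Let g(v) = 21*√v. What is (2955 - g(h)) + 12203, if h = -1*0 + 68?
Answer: 15158 - 42*√17 ≈ 14985.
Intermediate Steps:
h = 68 (h = 0 + 68 = 68)
(2955 - g(h)) + 12203 = (2955 - 21*√68) + 12203 = (2955 - 21*2*√17) + 12203 = (2955 - 42*√17) + 12203 = 15158 - 42*√17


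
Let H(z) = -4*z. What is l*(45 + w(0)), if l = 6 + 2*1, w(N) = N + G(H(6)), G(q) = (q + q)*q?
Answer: 9576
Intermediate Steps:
G(q) = 2*q² (G(q) = (2*q)*q = 2*q²)
w(N) = 1152 + N (w(N) = N + 2*(-4*6)² = N + 2*(-24)² = N + 2*576 = N + 1152 = 1152 + N)
l = 8 (l = 6 + 2 = 8)
l*(45 + w(0)) = 8*(45 + (1152 + 0)) = 8*(45 + 1152) = 8*1197 = 9576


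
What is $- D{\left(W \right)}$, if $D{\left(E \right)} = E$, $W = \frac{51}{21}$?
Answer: $- \frac{17}{7} \approx -2.4286$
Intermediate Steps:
$W = \frac{17}{7}$ ($W = 51 \cdot \frac{1}{21} = \frac{17}{7} \approx 2.4286$)
$- D{\left(W \right)} = \left(-1\right) \frac{17}{7} = - \frac{17}{7}$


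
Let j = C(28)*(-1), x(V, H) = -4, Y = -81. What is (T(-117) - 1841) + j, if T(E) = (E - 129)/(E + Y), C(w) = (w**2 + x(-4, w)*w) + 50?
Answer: -84538/33 ≈ -2561.8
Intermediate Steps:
C(w) = 50 + w**2 - 4*w (C(w) = (w**2 - 4*w) + 50 = 50 + w**2 - 4*w)
j = -722 (j = (50 + 28**2 - 4*28)*(-1) = (50 + 784 - 112)*(-1) = 722*(-1) = -722)
T(E) = (-129 + E)/(-81 + E) (T(E) = (E - 129)/(E - 81) = (-129 + E)/(-81 + E))
(T(-117) - 1841) + j = ((-129 - 117)/(-81 - 117) - 1841) - 722 = (-246/(-198) - 1841) - 722 = (-1/198*(-246) - 1841) - 722 = (41/33 - 1841) - 722 = -60712/33 - 722 = -84538/33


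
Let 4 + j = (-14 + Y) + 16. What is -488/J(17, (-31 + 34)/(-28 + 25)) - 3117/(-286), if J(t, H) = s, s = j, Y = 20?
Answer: -41731/2574 ≈ -16.213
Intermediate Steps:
j = 18 (j = -4 + ((-14 + 20) + 16) = -4 + (6 + 16) = -4 + 22 = 18)
s = 18
J(t, H) = 18
-488/J(17, (-31 + 34)/(-28 + 25)) - 3117/(-286) = -488/18 - 3117/(-286) = -488*1/18 - 3117*(-1/286) = -244/9 + 3117/286 = -41731/2574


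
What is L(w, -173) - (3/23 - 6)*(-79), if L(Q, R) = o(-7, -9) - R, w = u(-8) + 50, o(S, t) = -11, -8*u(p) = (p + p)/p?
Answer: -6939/23 ≈ -301.70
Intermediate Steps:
u(p) = -¼ (u(p) = -(p + p)/(8*p) = -2*p/(8*p) = -⅛*2 = -¼)
w = 199/4 (w = -¼ + 50 = 199/4 ≈ 49.750)
L(Q, R) = -11 - R
L(w, -173) - (3/23 - 6)*(-79) = (-11 - 1*(-173)) - (3/23 - 6)*(-79) = (-11 + 173) - (3*(1/23) - 6)*(-79) = 162 - (3/23 - 6)*(-79) = 162 - (-135)*(-79)/23 = 162 - 1*10665/23 = 162 - 10665/23 = -6939/23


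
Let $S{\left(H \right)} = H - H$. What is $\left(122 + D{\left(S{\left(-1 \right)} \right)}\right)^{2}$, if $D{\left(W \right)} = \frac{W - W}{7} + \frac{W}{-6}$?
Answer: $14884$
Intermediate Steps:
$S{\left(H \right)} = 0$
$D{\left(W \right)} = - \frac{W}{6}$ ($D{\left(W \right)} = 0 \cdot \frac{1}{7} + W \left(- \frac{1}{6}\right) = 0 - \frac{W}{6} = - \frac{W}{6}$)
$\left(122 + D{\left(S{\left(-1 \right)} \right)}\right)^{2} = \left(122 - 0\right)^{2} = \left(122 + 0\right)^{2} = 122^{2} = 14884$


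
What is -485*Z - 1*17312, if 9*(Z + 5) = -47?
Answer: -111188/9 ≈ -12354.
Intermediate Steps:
Z = -92/9 (Z = -5 + (⅑)*(-47) = -5 - 47/9 = -92/9 ≈ -10.222)
-485*Z - 1*17312 = -485*(-92/9) - 1*17312 = 44620/9 - 17312 = -111188/9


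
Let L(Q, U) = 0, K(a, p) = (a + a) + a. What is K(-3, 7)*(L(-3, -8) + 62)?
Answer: -558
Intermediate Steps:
K(a, p) = 3*a (K(a, p) = 2*a + a = 3*a)
K(-3, 7)*(L(-3, -8) + 62) = (3*(-3))*(0 + 62) = -9*62 = -558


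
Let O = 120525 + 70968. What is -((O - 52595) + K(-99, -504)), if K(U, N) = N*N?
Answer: -392914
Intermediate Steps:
O = 191493
K(U, N) = N²
-((O - 52595) + K(-99, -504)) = -((191493 - 52595) + (-504)²) = -(138898 + 254016) = -1*392914 = -392914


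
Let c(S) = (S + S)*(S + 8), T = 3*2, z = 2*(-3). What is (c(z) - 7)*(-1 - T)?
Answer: 217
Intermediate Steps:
z = -6
T = 6
c(S) = 2*S*(8 + S) (c(S) = (2*S)*(8 + S) = 2*S*(8 + S))
(c(z) - 7)*(-1 - T) = (2*(-6)*(8 - 6) - 7)*(-1 - 1*6) = (2*(-6)*2 - 7)*(-1 - 6) = (-24 - 7)*(-7) = -31*(-7) = 217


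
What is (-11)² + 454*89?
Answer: 40527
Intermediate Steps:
(-11)² + 454*89 = 121 + 40406 = 40527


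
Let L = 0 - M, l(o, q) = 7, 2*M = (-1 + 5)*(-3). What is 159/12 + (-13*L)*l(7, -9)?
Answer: -2131/4 ≈ -532.75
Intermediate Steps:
M = -6 (M = ((-1 + 5)*(-3))/2 = (4*(-3))/2 = (1/2)*(-12) = -6)
L = 6 (L = 0 - 1*(-6) = 0 + 6 = 6)
159/12 + (-13*L)*l(7, -9) = 159/12 - 13*6*7 = 159*(1/12) - 78*7 = 53/4 - 546 = -2131/4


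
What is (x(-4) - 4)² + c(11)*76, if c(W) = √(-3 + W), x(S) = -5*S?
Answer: 256 + 152*√2 ≈ 470.96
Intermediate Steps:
(x(-4) - 4)² + c(11)*76 = (-5*(-4) - 4)² + √(-3 + 11)*76 = (20 - 4)² + √8*76 = 16² + (2*√2)*76 = 256 + 152*√2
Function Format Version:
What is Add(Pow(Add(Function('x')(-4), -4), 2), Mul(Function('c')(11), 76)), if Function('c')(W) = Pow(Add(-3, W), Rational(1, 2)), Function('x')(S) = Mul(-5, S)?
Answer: Add(256, Mul(152, Pow(2, Rational(1, 2)))) ≈ 470.96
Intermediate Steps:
Add(Pow(Add(Function('x')(-4), -4), 2), Mul(Function('c')(11), 76)) = Add(Pow(Add(Mul(-5, -4), -4), 2), Mul(Pow(Add(-3, 11), Rational(1, 2)), 76)) = Add(Pow(Add(20, -4), 2), Mul(Pow(8, Rational(1, 2)), 76)) = Add(Pow(16, 2), Mul(Mul(2, Pow(2, Rational(1, 2))), 76)) = Add(256, Mul(152, Pow(2, Rational(1, 2))))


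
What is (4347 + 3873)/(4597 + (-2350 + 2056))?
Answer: 8220/4303 ≈ 1.9103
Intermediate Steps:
(4347 + 3873)/(4597 + (-2350 + 2056)) = 8220/(4597 - 294) = 8220/4303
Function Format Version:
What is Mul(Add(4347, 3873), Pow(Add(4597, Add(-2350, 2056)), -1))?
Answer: Rational(8220, 4303) ≈ 1.9103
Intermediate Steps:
Mul(Add(4347, 3873), Pow(Add(4597, Add(-2350, 2056)), -1)) = Mul(8220, Pow(Add(4597, -294), -1)) = Mul(8220, Pow(4303, -1)) = Mul(8220, Rational(1, 4303)) = Rational(8220, 4303)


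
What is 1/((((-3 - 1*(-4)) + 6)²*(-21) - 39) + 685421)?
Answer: 1/684353 ≈ 1.4612e-6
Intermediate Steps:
1/((((-3 - 1*(-4)) + 6)²*(-21) - 39) + 685421) = 1/((((-3 + 4) + 6)²*(-21) - 39) + 685421) = 1/(((1 + 6)²*(-21) - 39) + 685421) = 1/((7²*(-21) - 39) + 685421) = 1/((49*(-21) - 39) + 685421) = 1/((-1029 - 39) + 685421) = 1/(-1068 + 685421) = 1/684353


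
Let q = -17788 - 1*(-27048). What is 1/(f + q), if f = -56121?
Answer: -1/46861 ≈ -2.1340e-5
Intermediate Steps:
q = 9260 (q = -17788 + 27048 = 9260)
1/(f + q) = 1/(-56121 + 9260) = 1/(-46861) = -1/46861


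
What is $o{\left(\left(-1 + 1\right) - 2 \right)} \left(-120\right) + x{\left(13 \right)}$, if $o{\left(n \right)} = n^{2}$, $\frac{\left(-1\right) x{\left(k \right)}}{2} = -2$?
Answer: $-476$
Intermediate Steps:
$x{\left(k \right)} = 4$ ($x{\left(k \right)} = \left(-2\right) \left(-2\right) = 4$)
$o{\left(\left(-1 + 1\right) - 2 \right)} \left(-120\right) + x{\left(13 \right)} = \left(\left(-1 + 1\right) - 2\right)^{2} \left(-120\right) + 4 = \left(0 - 2\right)^{2} \left(-120\right) + 4 = \left(-2\right)^{2} \left(-120\right) + 4 = 4 \left(-120\right) + 4 = -480 + 4 = -476$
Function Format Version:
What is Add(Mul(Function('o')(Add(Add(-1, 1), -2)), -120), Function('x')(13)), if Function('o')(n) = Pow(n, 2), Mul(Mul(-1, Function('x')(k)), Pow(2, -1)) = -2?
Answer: -476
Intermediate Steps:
Function('x')(k) = 4 (Function('x')(k) = Mul(-2, -2) = 4)
Add(Mul(Function('o')(Add(Add(-1, 1), -2)), -120), Function('x')(13)) = Add(Mul(Pow(Add(Add(-1, 1), -2), 2), -120), 4) = Add(Mul(Pow(Add(0, -2), 2), -120), 4) = Add(Mul(Pow(-2, 2), -120), 4) = Add(Mul(4, -120), 4) = Add(-480, 4) = -476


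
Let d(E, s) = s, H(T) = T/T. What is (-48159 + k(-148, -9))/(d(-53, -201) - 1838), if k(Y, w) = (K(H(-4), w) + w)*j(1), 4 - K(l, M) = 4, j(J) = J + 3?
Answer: 48195/2039 ≈ 23.637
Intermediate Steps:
j(J) = 3 + J
H(T) = 1
K(l, M) = 0 (K(l, M) = 4 - 1*4 = 4 - 4 = 0)
k(Y, w) = 4*w (k(Y, w) = (0 + w)*(3 + 1) = w*4 = 4*w)
(-48159 + k(-148, -9))/(d(-53, -201) - 1838) = (-48159 + 4*(-9))/(-201 - 1838) = (-48159 - 36)/(-2039) = -48195*(-1/2039) = 48195/2039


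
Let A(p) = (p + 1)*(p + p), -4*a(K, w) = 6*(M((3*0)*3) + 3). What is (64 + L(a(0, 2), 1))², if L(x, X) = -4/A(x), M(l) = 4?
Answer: 651678784/159201 ≈ 4093.4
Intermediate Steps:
a(K, w) = -21/2 (a(K, w) = -3*(4 + 3)/2 = -3*7/2 = -¼*42 = -21/2)
A(p) = 2*p*(1 + p) (A(p) = (1 + p)*(2*p) = 2*p*(1 + p))
L(x, X) = -2/(x*(1 + x)) (L(x, X) = -4*1/(2*x*(1 + x)) = -2/(x*(1 + x)))
(64 + L(a(0, 2), 1))² = (64 - 2/((-21/2)*(1 - 21/2)))² = (64 - 2*(-2/21)/(-19/2))² = (64 - 2*(-2/21)*(-2/19))² = (64 - 8/399)² = (25528/399)² = 651678784/159201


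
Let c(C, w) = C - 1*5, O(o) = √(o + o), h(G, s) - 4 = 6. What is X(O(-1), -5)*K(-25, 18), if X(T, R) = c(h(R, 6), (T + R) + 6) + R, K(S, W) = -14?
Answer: 0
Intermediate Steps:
h(G, s) = 10 (h(G, s) = 4 + 6 = 10)
O(o) = √2*√o (O(o) = √(2*o) = √2*√o)
c(C, w) = -5 + C (c(C, w) = C - 5 = -5 + C)
X(T, R) = 5 + R (X(T, R) = (-5 + 10) + R = 5 + R)
X(O(-1), -5)*K(-25, 18) = (5 - 5)*(-14) = 0*(-14) = 0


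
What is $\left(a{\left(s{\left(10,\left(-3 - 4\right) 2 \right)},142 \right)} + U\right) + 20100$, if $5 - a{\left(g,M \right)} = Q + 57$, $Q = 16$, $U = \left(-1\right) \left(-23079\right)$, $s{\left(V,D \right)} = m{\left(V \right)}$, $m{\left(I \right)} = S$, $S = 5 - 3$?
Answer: $43111$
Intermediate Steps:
$S = 2$ ($S = 5 - 3 = 2$)
$m{\left(I \right)} = 2$
$s{\left(V,D \right)} = 2$
$U = 23079$
$a{\left(g,M \right)} = -68$ ($a{\left(g,M \right)} = 5 - \left(16 + 57\right) = 5 - 73 = -68$)
$\left(a{\left(s{\left(10,\left(-3 - 4\right) 2 \right)},142 \right)} + U\right) + 20100 = \left(-68 + 23079\right) + 20100 = 23011 + 20100 = 43111$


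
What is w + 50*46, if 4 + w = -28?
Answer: 2268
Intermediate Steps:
w = -32 (w = -4 - 28 = -32)
w + 50*46 = -32 + 50*46 = -32 + 2300 = 2268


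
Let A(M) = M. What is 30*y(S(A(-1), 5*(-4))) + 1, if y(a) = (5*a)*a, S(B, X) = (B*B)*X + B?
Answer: 66151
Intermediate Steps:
S(B, X) = B + X*B² (S(B, X) = B²*X + B = X*B² + B = B + X*B²)
y(a) = 5*a²
30*y(S(A(-1), 5*(-4))) + 1 = 30*(5*(-(1 - 5*(-4)))²) + 1 = 30*(5*(-(1 - 1*(-20)))²) + 1 = 30*(5*(-(1 + 20))²) + 1 = 30*(5*(-1*21)²) + 1 = 30*(5*(-21)²) + 1 = 30*(5*441) + 1 = 30*2205 + 1 = 66150 + 1 = 66151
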